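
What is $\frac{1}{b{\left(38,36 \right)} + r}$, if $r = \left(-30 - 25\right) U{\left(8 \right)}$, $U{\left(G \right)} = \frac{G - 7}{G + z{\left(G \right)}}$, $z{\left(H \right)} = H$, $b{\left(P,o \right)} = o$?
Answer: $\frac{16}{521} \approx 0.03071$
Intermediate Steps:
$U{\left(G \right)} = \frac{-7 + G}{2 G}$ ($U{\left(G \right)} = \frac{G - 7}{G + G} = \frac{-7 + G}{2 G}$)
$r = - \frac{55}{16}$ ($r = \left(-30 - 25\right) \frac{-7 + 8}{2 \cdot 8} = - 55 \cdot \frac{1}{2} \cdot \frac{1}{8} \cdot 1 = \left(-55\right) \frac{1}{16} = - \frac{55}{16} \approx -3.4375$)
$\frac{1}{b{\left(38,36 \right)} + r} = \frac{1}{36 - \frac{55}{16}} = \frac{1}{\frac{521}{16}} = \frac{16}{521}$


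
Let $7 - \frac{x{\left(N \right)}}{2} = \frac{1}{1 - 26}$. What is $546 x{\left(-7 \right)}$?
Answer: $\frac{192192}{25} \approx 7687.7$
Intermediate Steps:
$x{\left(N \right)} = \frac{352}{25}$ ($x{\left(N \right)} = 14 - \frac{2}{1 - 26} = 14 - \frac{2}{-25} = 14 - - \frac{2}{25} = 14 + \frac{2}{25} = \frac{352}{25}$)
$546 x{\left(-7 \right)} = 546 \cdot \frac{352}{25} = \frac{192192}{25}$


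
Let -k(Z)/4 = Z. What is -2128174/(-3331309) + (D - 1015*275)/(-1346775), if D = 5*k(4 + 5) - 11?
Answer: 3796659443494/4486523678475 ≈ 0.84624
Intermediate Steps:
k(Z) = -4*Z
D = -191 (D = 5*(-4*(4 + 5)) - 11 = 5*(-4*9) - 11 = 5*(-36) - 11 = -180 - 11 = -191)
-2128174/(-3331309) + (D - 1015*275)/(-1346775) = -2128174/(-3331309) + (-191 - 1015*275)/(-1346775) = -2128174*(-1/3331309) + (-191 - 279125)*(-1/1346775) = 2128174/3331309 - 279316*(-1/1346775) = 2128174/3331309 + 279316/1346775 = 3796659443494/4486523678475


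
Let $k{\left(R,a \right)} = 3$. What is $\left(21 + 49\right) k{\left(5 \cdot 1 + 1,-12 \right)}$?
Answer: $210$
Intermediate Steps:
$\left(21 + 49\right) k{\left(5 \cdot 1 + 1,-12 \right)} = \left(21 + 49\right) 3 = 70 \cdot 3 = 210$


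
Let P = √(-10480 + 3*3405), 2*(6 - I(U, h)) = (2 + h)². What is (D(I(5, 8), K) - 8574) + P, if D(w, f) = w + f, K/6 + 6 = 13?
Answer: -8576 + I*√265 ≈ -8576.0 + 16.279*I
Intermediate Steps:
K = 42 (K = -36 + 6*13 = -36 + 78 = 42)
I(U, h) = 6 - (2 + h)²/2
P = I*√265 (P = √(-10480 + 10215) = √(-265) = I*√265 ≈ 16.279*I)
D(w, f) = f + w
(D(I(5, 8), K) - 8574) + P = ((42 + (6 - (2 + 8)²/2)) - 8574) + I*√265 = ((42 + (6 - ½*10²)) - 8574) + I*√265 = ((42 + (6 - ½*100)) - 8574) + I*√265 = ((42 + (6 - 50)) - 8574) + I*√265 = ((42 - 44) - 8574) + I*√265 = (-2 - 8574) + I*√265 = -8576 + I*√265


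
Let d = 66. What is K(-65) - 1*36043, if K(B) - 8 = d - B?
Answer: -35904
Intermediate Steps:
K(B) = 74 - B (K(B) = 8 + (66 - B) = 74 - B)
K(-65) - 1*36043 = (74 - 1*(-65)) - 1*36043 = (74 + 65) - 36043 = 139 - 36043 = -35904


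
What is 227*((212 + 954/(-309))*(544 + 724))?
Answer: 6193655048/103 ≈ 6.0133e+7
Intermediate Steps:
227*((212 + 954/(-309))*(544 + 724)) = 227*((212 + 954*(-1/309))*1268) = 227*((212 - 318/103)*1268) = 227*((21518/103)*1268) = 227*(27284824/103) = 6193655048/103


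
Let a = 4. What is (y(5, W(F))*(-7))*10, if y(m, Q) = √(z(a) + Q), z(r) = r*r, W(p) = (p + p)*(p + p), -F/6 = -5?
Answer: -280*√226 ≈ -4209.3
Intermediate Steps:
F = 30 (F = -6*(-5) = 30)
W(p) = 4*p² (W(p) = (2*p)*(2*p) = 4*p²)
z(r) = r²
y(m, Q) = √(16 + Q) (y(m, Q) = √(4² + Q) = √(16 + Q))
(y(5, W(F))*(-7))*10 = (√(16 + 4*30²)*(-7))*10 = (√(16 + 4*900)*(-7))*10 = (√(16 + 3600)*(-7))*10 = (√3616*(-7))*10 = ((4*√226)*(-7))*10 = -28*√226*10 = -280*√226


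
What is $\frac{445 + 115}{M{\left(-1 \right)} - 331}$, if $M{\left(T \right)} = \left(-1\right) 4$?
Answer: $- \frac{112}{67} \approx -1.6716$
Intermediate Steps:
$M{\left(T \right)} = -4$
$\frac{445 + 115}{M{\left(-1 \right)} - 331} = \frac{445 + 115}{-4 - 331} = \frac{560}{-335} = 560 \left(- \frac{1}{335}\right) = - \frac{112}{67}$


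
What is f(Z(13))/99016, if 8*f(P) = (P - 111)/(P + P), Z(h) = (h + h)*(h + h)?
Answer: 565/1070957056 ≈ 5.2757e-7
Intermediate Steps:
Z(h) = 4*h² (Z(h) = (2*h)*(2*h) = 4*h²)
f(P) = (-111 + P)/(16*P) (f(P) = ((P - 111)/(P + P))/8 = ((-111 + P)/((2*P)))/8 = ((-111 + P)*(1/(2*P)))/8 = ((-111 + P)/(2*P))/8 = (-111 + P)/(16*P))
f(Z(13))/99016 = ((-111 + 4*13²)/(16*((4*13²))))/99016 = ((-111 + 4*169)/(16*((4*169))))*(1/99016) = ((1/16)*(-111 + 676)/676)*(1/99016) = ((1/16)*(1/676)*565)*(1/99016) = (565/10816)*(1/99016) = 565/1070957056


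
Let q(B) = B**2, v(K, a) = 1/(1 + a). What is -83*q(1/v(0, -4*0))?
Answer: -83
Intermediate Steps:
-83*q(1/v(0, -4*0)) = -83*(1 - 4*0)**2 = -83*(1 + 0)**2 = -83*(1/(1/1))**2 = -83*(1/1)**2 = -83*1**2 = -83*1 = -83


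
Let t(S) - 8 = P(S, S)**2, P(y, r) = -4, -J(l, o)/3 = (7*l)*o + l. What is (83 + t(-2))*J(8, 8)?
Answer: -146376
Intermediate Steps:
J(l, o) = -3*l - 21*l*o (J(l, o) = -3*((7*l)*o + l) = -3*(7*l*o + l) = -3*(l + 7*l*o) = -3*l - 21*l*o)
t(S) = 24 (t(S) = 8 + (-4)**2 = 8 + 16 = 24)
(83 + t(-2))*J(8, 8) = (83 + 24)*(-3*8*(1 + 7*8)) = 107*(-3*8*(1 + 56)) = 107*(-3*8*57) = 107*(-1368) = -146376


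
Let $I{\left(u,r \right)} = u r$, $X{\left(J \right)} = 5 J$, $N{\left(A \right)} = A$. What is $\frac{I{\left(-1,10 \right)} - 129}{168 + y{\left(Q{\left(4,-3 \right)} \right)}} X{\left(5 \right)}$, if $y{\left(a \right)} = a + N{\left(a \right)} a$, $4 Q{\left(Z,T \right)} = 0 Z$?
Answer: $- \frac{3475}{168} \approx -20.685$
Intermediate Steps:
$Q{\left(Z,T \right)} = 0$ ($Q{\left(Z,T \right)} = \frac{0 Z}{4} = \frac{1}{4} \cdot 0 = 0$)
$I{\left(u,r \right)} = r u$
$y{\left(a \right)} = a + a^{2}$ ($y{\left(a \right)} = a + a a = a + a^{2}$)
$\frac{I{\left(-1,10 \right)} - 129}{168 + y{\left(Q{\left(4,-3 \right)} \right)}} X{\left(5 \right)} = \frac{10 \left(-1\right) - 129}{168 + 0 \left(1 + 0\right)} 5 \cdot 5 = \frac{-10 - 129}{168 + 0 \cdot 1} \cdot 25 = - \frac{139}{168 + 0} \cdot 25 = - \frac{139}{168} \cdot 25 = \left(-139\right) \frac{1}{168} \cdot 25 = \left(- \frac{139}{168}\right) 25 = - \frac{3475}{168}$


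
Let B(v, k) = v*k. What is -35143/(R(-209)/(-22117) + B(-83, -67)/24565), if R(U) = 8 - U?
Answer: -1123137421295/6921296 ≈ -1.6227e+5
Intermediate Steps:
B(v, k) = k*v
-35143/(R(-209)/(-22117) + B(-83, -67)/24565) = -35143/((8 - 1*(-209))/(-22117) - 67*(-83)/24565) = -35143/((8 + 209)*(-1/22117) + 5561*(1/24565)) = -35143/(217*(-1/22117) + 5561/24565) = -35143/(-217/22117 + 5561/24565) = -35143/6921296/31959065 = -35143*31959065/6921296 = -1123137421295/6921296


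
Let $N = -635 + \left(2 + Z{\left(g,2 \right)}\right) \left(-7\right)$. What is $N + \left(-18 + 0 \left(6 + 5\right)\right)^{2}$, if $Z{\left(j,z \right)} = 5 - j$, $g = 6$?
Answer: $-318$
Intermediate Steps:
$N = -642$ ($N = -635 + \left(2 + \left(5 - 6\right)\right) \left(-7\right) = -635 + \left(2 - 1\right) \left(-7\right) = -635 + 1 \left(-7\right) = -635 - 7 = -642$)
$N + \left(-18 + 0 \left(6 + 5\right)\right)^{2} = -642 + \left(-18 + 0 \left(6 + 5\right)\right)^{2} = -642 + \left(-18 + 0 \cdot 11\right)^{2} = -642 + \left(-18 + 0\right)^{2} = -642 + \left(-18\right)^{2} = -642 + 324 = -318$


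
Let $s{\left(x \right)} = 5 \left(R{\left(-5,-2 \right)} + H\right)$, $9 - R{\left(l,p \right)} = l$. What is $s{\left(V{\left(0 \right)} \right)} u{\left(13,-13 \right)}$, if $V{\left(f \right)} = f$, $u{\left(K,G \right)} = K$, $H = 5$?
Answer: $1235$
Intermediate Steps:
$R{\left(l,p \right)} = 9 - l$
$s{\left(x \right)} = 95$ ($s{\left(x \right)} = 5 \left(\left(9 - -5\right) + 5\right) = 5 \left(\left(9 + 5\right) + 5\right) = 5 \left(14 + 5\right) = 5 \cdot 19 = 95$)
$s{\left(V{\left(0 \right)} \right)} u{\left(13,-13 \right)} = 95 \cdot 13 = 1235$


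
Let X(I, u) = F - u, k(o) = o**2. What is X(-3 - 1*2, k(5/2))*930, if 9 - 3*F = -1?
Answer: -5425/2 ≈ -2712.5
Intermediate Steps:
F = 10/3 (F = 3 - 1/3*(-1) = 3 + 1/3 = 10/3 ≈ 3.3333)
X(I, u) = 10/3 - u
X(-3 - 1*2, k(5/2))*930 = (10/3 - (5/2)**2)*930 = (10/3 - 1*25/4)*930 = (10/3 - 25/4)*930 = -35/12*930 = -5425/2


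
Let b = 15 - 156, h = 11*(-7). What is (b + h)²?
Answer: 47524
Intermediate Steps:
h = -77
b = -141
(b + h)² = (-141 - 77)² = (-218)² = 47524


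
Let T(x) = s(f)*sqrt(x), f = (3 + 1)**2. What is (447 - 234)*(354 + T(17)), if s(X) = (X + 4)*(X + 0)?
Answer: 75402 + 68160*sqrt(17) ≈ 3.5643e+5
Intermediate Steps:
f = 16 (f = 4**2 = 16)
s(X) = X*(4 + X) (s(X) = (4 + X)*X = X*(4 + X))
T(x) = 320*sqrt(x) (T(x) = (16*(4 + 16))*sqrt(x) = (16*20)*sqrt(x) = 320*sqrt(x))
(447 - 234)*(354 + T(17)) = (447 - 234)*(354 + 320*sqrt(17)) = 213*(354 + 320*sqrt(17)) = 75402 + 68160*sqrt(17)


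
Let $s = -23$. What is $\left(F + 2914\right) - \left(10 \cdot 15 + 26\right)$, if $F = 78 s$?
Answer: $944$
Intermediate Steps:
$F = -1794$ ($F = 78 \left(-23\right) = -1794$)
$\left(F + 2914\right) - \left(10 \cdot 15 + 26\right) = \left(-1794 + 2914\right) - \left(10 \cdot 15 + 26\right) = 1120 - \left(150 + 26\right) = 1120 - 176 = 944$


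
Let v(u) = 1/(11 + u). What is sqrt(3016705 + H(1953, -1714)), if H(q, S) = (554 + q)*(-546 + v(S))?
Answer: sqrt(4779200838126)/1703 ≈ 1283.7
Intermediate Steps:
H(q, S) = (-546 + 1/(11 + S))*(554 + q) (H(q, S) = (554 + q)*(-546 + 1/(11 + S)) = (-546 + 1/(11 + S))*(554 + q))
sqrt(3016705 + H(1953, -1714)) = sqrt(3016705 + (554 + 1953 - 546*(11 - 1714)*(554 + 1953))/(11 - 1714)) = sqrt(3016705 + (554 + 1953 - 546*(-1703)*2507)/(-1703)) = sqrt(3016705 - (554 + 1953 + 2331103866)/1703) = sqrt(3016705 - 1/1703*2331106373) = sqrt(3016705 - 2331106373/1703) = sqrt(2806342242/1703) = sqrt(4779200838126)/1703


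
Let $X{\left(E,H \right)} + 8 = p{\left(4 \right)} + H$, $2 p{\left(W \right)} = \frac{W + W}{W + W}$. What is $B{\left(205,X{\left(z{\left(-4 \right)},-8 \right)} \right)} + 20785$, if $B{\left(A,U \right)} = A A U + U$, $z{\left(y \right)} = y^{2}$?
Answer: $-630618$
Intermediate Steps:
$p{\left(W \right)} = \frac{1}{2}$ ($p{\left(W \right)} = \frac{\left(W + W\right) \frac{1}{W + W}}{2} = \frac{2 W \frac{1}{2 W}}{2} = \frac{1}{2} \cdot 1 = \frac{1}{2}$)
$X{\left(E,H \right)} = - \frac{15}{2} + H$ ($X{\left(E,H \right)} = -8 + \left(\frac{1}{2} + H\right) = - \frac{15}{2} + H$)
$B{\left(A,U \right)} = U + U A^{2}$ ($B{\left(A,U \right)} = A^{2} U + U = U A^{2} + U = U + U A^{2}$)
$B{\left(205,X{\left(z{\left(-4 \right)},-8 \right)} \right)} + 20785 = \left(- \frac{15}{2} - 8\right) \left(1 + 205^{2}\right) + 20785 = - \frac{31 \left(1 + 42025\right)}{2} + 20785 = \left(- \frac{31}{2}\right) 42026 + 20785 = -651403 + 20785 = -630618$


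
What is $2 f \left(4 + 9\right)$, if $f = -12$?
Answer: $-312$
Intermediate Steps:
$2 f \left(4 + 9\right) = 2 \left(-12\right) \left(4 + 9\right) = \left(-24\right) 13 = -312$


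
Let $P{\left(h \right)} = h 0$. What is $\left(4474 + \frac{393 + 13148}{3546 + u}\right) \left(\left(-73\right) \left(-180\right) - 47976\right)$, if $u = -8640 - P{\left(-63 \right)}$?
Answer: $- \frac{132243349090}{849} \approx -1.5576 \cdot 10^{8}$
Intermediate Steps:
$P{\left(h \right)} = 0$
$u = -8640$ ($u = -8640 - 0 = -8640 + 0 = -8640$)
$\left(4474 + \frac{393 + 13148}{3546 + u}\right) \left(\left(-73\right) \left(-180\right) - 47976\right) = \left(4474 + \frac{393 + 13148}{3546 - 8640}\right) \left(\left(-73\right) \left(-180\right) - 47976\right) = \left(4474 + \frac{13541}{-5094}\right) \left(13140 - 47976\right) = \left(4474 + 13541 \left(- \frac{1}{5094}\right)\right) \left(-34836\right) = \left(4474 - \frac{13541}{5094}\right) \left(-34836\right) = \frac{22777015}{5094} \left(-34836\right) = - \frac{132243349090}{849}$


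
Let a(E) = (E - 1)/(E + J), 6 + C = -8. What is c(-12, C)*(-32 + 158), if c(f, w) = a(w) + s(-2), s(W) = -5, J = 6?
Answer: -1575/4 ≈ -393.75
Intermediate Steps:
C = -14 (C = -6 - 8 = -14)
a(E) = (-1 + E)/(6 + E) (a(E) = (E - 1)/(E + 6) = (-1 + E)/(6 + E))
c(f, w) = -5 + (-1 + w)/(6 + w) (c(f, w) = (-1 + w)/(6 + w) - 5 = -5 + (-1 + w)/(6 + w))
c(-12, C)*(-32 + 158) = ((-31 - 4*(-14))/(6 - 14))*(-32 + 158) = ((-31 + 56)/(-8))*126 = -1/8*25*126 = -25/8*126 = -1575/4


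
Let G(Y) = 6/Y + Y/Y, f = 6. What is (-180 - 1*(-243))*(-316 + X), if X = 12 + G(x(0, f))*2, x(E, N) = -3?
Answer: -19278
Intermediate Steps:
G(Y) = 1 + 6/Y (G(Y) = 6/Y + 1 = 1 + 6/Y)
X = 10 (X = 12 + ((6 - 3)/(-3))*2 = 12 - 1/3*3*2 = 12 - 1*2 = 12 - 2 = 10)
(-180 - 1*(-243))*(-316 + X) = (-180 - 1*(-243))*(-316 + 10) = (-180 + 243)*(-306) = 63*(-306) = -19278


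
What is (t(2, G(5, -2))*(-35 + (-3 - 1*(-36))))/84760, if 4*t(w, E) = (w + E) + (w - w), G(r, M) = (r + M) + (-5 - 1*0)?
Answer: 0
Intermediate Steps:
G(r, M) = -5 + M + r (G(r, M) = (M + r) + (-5 + 0) = (M + r) - 5 = -5 + M + r)
t(w, E) = E/4 + w/4 (t(w, E) = ((w + E) + (w - w))/4 = ((E + w) + 0)/4 = (E + w)/4 = E/4 + w/4)
(t(2, G(5, -2))*(-35 + (-3 - 1*(-36))))/84760 = (((-5 - 2 + 5)/4 + (¼)*2)*(-35 + (-3 - 1*(-36))))/84760 = (((¼)*(-2) + ½)*(-35 + (-3 + 36)))*(1/84760) = ((-½ + ½)*(-35 + 33))*(1/84760) = (0*(-2))*(1/84760) = 0*(1/84760) = 0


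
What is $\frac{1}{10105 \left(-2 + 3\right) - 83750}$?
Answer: $- \frac{1}{73645} \approx -1.3579 \cdot 10^{-5}$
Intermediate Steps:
$\frac{1}{10105 \left(-2 + 3\right) - 83750} = \frac{1}{10105 \cdot 1 - 83750} = \frac{1}{10105 - 83750} = \frac{1}{-73645} = - \frac{1}{73645}$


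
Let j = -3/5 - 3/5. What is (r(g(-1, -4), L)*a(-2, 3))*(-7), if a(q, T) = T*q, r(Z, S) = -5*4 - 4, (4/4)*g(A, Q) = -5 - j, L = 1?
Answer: -1008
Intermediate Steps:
j = -6/5 (j = -3*⅕ - 3*⅕ = -⅗ - ⅗ = -6/5 ≈ -1.2000)
g(A, Q) = -19/5 (g(A, Q) = -5 - 1*(-6/5) = -5 + 6/5 = -19/5)
r(Z, S) = -24 (r(Z, S) = -20 - 4 = -24)
(r(g(-1, -4), L)*a(-2, 3))*(-7) = -72*(-2)*(-7) = -24*(-6)*(-7) = 144*(-7) = -1008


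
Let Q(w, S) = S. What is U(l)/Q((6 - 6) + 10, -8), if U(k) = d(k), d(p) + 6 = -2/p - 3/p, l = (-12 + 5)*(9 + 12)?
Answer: 877/1176 ≈ 0.74575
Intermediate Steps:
l = -147 (l = -7*21 = -147)
d(p) = -6 - 5/p (d(p) = -6 + (-2/p - 3/p) = -6 - 5/p)
U(k) = -6 - 5/k
U(l)/Q((6 - 6) + 10, -8) = (-6 - 5/(-147))/(-8) = (-6 - 5*(-1/147))*(-⅛) = (-6 + 5/147)*(-⅛) = -877/147*(-⅛) = 877/1176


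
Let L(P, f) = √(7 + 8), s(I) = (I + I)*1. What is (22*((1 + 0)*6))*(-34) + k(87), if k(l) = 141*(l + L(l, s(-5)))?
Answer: 7779 + 141*√15 ≈ 8325.1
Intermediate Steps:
s(I) = 2*I (s(I) = (2*I)*1 = 2*I)
L(P, f) = √15
k(l) = 141*l + 141*√15 (k(l) = 141*(l + √15) = 141*l + 141*√15)
(22*((1 + 0)*6))*(-34) + k(87) = (22*((1 + 0)*6))*(-34) + (141*87 + 141*√15) = (22*(1*6))*(-34) + (12267 + 141*√15) = (22*6)*(-34) + (12267 + 141*√15) = 132*(-34) + (12267 + 141*√15) = -4488 + (12267 + 141*√15) = 7779 + 141*√15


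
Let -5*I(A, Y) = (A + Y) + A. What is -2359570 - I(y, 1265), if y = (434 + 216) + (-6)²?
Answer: -11795213/5 ≈ -2.3590e+6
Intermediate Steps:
y = 686 (y = 650 + 36 = 686)
I(A, Y) = -2*A/5 - Y/5 (I(A, Y) = -((A + Y) + A)/5 = -(Y + 2*A)/5 = -2*A/5 - Y/5)
-2359570 - I(y, 1265) = -2359570 - (-⅖*686 - ⅕*1265) = -2359570 - (-1372/5 - 253) = -2359570 - 1*(-2637/5) = -2359570 + 2637/5 = -11795213/5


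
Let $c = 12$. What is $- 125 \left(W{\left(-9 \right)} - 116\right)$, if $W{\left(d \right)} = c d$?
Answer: $28000$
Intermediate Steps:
$W{\left(d \right)} = 12 d$
$- 125 \left(W{\left(-9 \right)} - 116\right) = - 125 \left(12 \left(-9\right) - 116\right) = - 125 \left(-108 - 116\right) = \left(-125\right) \left(-224\right) = 28000$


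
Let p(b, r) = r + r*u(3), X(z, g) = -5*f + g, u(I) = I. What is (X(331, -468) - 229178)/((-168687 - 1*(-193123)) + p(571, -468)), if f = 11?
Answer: -229701/22564 ≈ -10.180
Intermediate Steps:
X(z, g) = -55 + g (X(z, g) = -5*11 + g = -55 + g)
p(b, r) = 4*r (p(b, r) = r + r*3 = r + 3*r = 4*r)
(X(331, -468) - 229178)/((-168687 - 1*(-193123)) + p(571, -468)) = ((-55 - 468) - 229178)/((-168687 - 1*(-193123)) + 4*(-468)) = (-523 - 229178)/((-168687 + 193123) - 1872) = -229701/(24436 - 1872) = -229701/22564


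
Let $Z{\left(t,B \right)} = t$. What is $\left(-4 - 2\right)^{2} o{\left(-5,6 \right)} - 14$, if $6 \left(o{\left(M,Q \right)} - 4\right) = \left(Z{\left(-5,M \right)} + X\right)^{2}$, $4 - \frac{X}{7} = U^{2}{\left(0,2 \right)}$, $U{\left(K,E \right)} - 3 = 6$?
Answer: $1775746$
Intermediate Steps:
$U{\left(K,E \right)} = 9$ ($U{\left(K,E \right)} = 3 + 6 = 9$)
$X = -539$ ($X = 28 - 7 \cdot 9^{2} = 28 - 567 = -539$)
$o{\left(M,Q \right)} = \frac{147980}{3}$ ($o{\left(M,Q \right)} = 4 + \frac{\left(-5 - 539\right)^{2}}{6} = 4 + \frac{\left(-544\right)^{2}}{6} = 4 + \frac{1}{6} \cdot 295936 = 4 + \frac{147968}{3} = \frac{147980}{3}$)
$\left(-4 - 2\right)^{2} o{\left(-5,6 \right)} - 14 = \left(-4 - 2\right)^{2} \cdot \frac{147980}{3} - 14 = \left(-6\right)^{2} \cdot \frac{147980}{3} - 14 = 36 \cdot \frac{147980}{3} - 14 = 1775760 - 14 = 1775746$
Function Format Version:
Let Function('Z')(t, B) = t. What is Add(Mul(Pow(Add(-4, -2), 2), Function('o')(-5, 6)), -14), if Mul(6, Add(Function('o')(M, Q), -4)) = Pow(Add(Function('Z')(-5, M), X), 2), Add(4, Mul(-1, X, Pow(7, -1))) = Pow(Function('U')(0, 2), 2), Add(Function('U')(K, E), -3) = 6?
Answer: 1775746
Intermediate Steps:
Function('U')(K, E) = 9 (Function('U')(K, E) = Add(3, 6) = 9)
X = -539 (X = Add(28, Mul(-7, Pow(9, 2))) = Add(28, Mul(-7, 81)) = Add(28, -567) = -539)
Function('o')(M, Q) = Rational(147980, 3) (Function('o')(M, Q) = Add(4, Mul(Rational(1, 6), Pow(Add(-5, -539), 2))) = Add(4, Mul(Rational(1, 6), Pow(-544, 2))) = Add(4, Mul(Rational(1, 6), 295936)) = Add(4, Rational(147968, 3)) = Rational(147980, 3))
Add(Mul(Pow(Add(-4, -2), 2), Function('o')(-5, 6)), -14) = Add(Mul(Pow(Add(-4, -2), 2), Rational(147980, 3)), -14) = Add(Mul(Pow(-6, 2), Rational(147980, 3)), -14) = Add(Mul(36, Rational(147980, 3)), -14) = Add(1775760, -14) = 1775746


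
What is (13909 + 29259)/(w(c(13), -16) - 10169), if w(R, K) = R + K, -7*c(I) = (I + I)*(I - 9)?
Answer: -302176/71399 ≈ -4.2322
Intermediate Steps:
c(I) = -2*I*(-9 + I)/7 (c(I) = -(I + I)*(I - 9)/7 = -2*I*(-9 + I)/7)
w(R, K) = K + R
(13909 + 29259)/(w(c(13), -16) - 10169) = (13909 + 29259)/((-16 + (2/7)*13*(9 - 1*13)) - 10169) = 43168/((-16 + (2/7)*13*(9 - 13)) - 10169) = 43168/((-16 + (2/7)*13*(-4)) - 10169) = 43168/((-16 - 104/7) - 10169) = 43168/(-216/7 - 10169) = 43168/(-71399/7) = 43168*(-7/71399) = -302176/71399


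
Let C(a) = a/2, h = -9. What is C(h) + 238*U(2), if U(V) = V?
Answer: 943/2 ≈ 471.50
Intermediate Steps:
C(a) = a/2 (C(a) = a*(1/2) = a/2)
C(h) + 238*U(2) = (1/2)*(-9) + 238*2 = -9/2 + 476 = 943/2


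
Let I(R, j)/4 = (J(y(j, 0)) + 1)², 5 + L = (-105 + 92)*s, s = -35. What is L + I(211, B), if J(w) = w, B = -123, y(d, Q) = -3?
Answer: 466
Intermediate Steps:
L = 450 (L = -5 + (-105 + 92)*(-35) = -5 - 13*(-35) = -5 + 455 = 450)
I(R, j) = 16 (I(R, j) = 4*(-3 + 1)² = 4*(-2)² = 4*4 = 16)
L + I(211, B) = 450 + 16 = 466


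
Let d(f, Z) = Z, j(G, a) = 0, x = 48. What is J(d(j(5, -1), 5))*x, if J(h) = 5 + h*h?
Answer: 1440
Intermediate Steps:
J(h) = 5 + h²
J(d(j(5, -1), 5))*x = (5 + 5²)*48 = (5 + 25)*48 = 30*48 = 1440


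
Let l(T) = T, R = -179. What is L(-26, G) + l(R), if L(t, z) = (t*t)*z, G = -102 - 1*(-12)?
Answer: -61019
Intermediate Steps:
G = -90 (G = -102 + 12 = -90)
L(t, z) = z*t² (L(t, z) = t²*z = z*t²)
L(-26, G) + l(R) = -90*(-26)² - 179 = -90*676 - 179 = -60840 - 179 = -61019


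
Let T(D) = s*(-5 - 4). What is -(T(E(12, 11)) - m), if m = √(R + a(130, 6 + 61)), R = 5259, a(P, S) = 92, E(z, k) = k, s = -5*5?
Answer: -225 + √5351 ≈ -151.85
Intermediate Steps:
s = -25
m = √5351 (m = √(5259 + 92) = √5351 ≈ 73.151)
T(D) = 225 (T(D) = -25*(-5 - 4) = -25*(-9) = 225)
-(T(E(12, 11)) - m) = -(225 - √5351) = -225 + √5351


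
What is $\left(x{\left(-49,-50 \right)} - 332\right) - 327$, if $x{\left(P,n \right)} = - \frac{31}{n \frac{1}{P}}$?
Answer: $- \frac{34469}{50} \approx -689.38$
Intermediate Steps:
$x{\left(P,n \right)} = - \frac{31 P}{n}$ ($x{\left(P,n \right)} = - 31 \frac{P}{n} = - \frac{31 P}{n}$)
$\left(x{\left(-49,-50 \right)} - 332\right) - 327 = \left(\left(-31\right) \left(-49\right) \frac{1}{-50} - 332\right) - 327 = \left(\left(-31\right) \left(-49\right) \left(- \frac{1}{50}\right) - 332\right) - 327 = \left(- \frac{1519}{50} - 332\right) - 327 = - \frac{18119}{50} - 327 = - \frac{34469}{50}$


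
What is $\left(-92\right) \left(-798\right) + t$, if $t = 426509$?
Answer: $499925$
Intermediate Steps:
$\left(-92\right) \left(-798\right) + t = \left(-92\right) \left(-798\right) + 426509 = 73416 + 426509 = 499925$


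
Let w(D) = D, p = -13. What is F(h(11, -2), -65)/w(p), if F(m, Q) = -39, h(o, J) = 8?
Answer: 3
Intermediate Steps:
F(h(11, -2), -65)/w(p) = -39/(-13) = -39*(-1/13) = 3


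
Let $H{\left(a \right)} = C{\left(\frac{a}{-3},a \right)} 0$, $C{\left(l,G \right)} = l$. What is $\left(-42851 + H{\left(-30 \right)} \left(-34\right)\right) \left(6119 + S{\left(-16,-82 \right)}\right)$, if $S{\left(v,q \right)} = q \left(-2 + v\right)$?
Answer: $-325453345$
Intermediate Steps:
$H{\left(a \right)} = 0$ ($H{\left(a \right)} = \frac{a}{-3} \cdot 0 = a \left(- \frac{1}{3}\right) 0 = - \frac{a}{3} \cdot 0 = 0$)
$\left(-42851 + H{\left(-30 \right)} \left(-34\right)\right) \left(6119 + S{\left(-16,-82 \right)}\right) = \left(-42851 + 0 \left(-34\right)\right) \left(6119 - 82 \left(-2 - 16\right)\right) = \left(-42851 + 0\right) \left(6119 - -1476\right) = - 42851 \left(6119 + 1476\right) = \left(-42851\right) 7595 = -325453345$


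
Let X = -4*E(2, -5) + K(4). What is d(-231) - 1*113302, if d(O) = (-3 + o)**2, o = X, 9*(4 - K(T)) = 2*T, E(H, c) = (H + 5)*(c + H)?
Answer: -8604413/81 ≈ -1.0623e+5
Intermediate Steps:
E(H, c) = (5 + H)*(H + c)
K(T) = 4 - 2*T/9
X = 784/9 (X = -4*(2**2 + 5*2 + 5*(-5) + 2*(-5)) + (4 - 2/9*4) = -4*(4 + 10 - 25 - 10) + (4 - 8/9) = -4*(-21) + 28/9 = 84 + 28/9 = 784/9 ≈ 87.111)
o = 784/9 ≈ 87.111
d(O) = 573049/81 (d(O) = (-3 + 784/9)**2 = (757/9)**2 = 573049/81)
d(-231) - 1*113302 = 573049/81 - 1*113302 = 573049/81 - 113302 = -8604413/81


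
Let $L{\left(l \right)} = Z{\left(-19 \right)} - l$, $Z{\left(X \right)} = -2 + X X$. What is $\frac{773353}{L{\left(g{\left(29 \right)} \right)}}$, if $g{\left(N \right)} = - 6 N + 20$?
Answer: $\frac{773353}{513} \approx 1507.5$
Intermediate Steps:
$g{\left(N \right)} = 20 - 6 N$
$Z{\left(X \right)} = -2 + X^{2}$
$L{\left(l \right)} = 359 - l$ ($L{\left(l \right)} = \left(-2 + \left(-19\right)^{2}\right) - l = \left(-2 + 361\right) - l = 359 - l$)
$\frac{773353}{L{\left(g{\left(29 \right)} \right)}} = \frac{773353}{359 - \left(20 - 174\right)} = \frac{773353}{359 - -154} = \frac{773353}{359 + 154} = \frac{773353}{513}$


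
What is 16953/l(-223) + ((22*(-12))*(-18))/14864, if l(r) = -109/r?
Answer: 3512134524/101261 ≈ 34684.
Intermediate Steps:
16953/l(-223) + ((22*(-12))*(-18))/14864 = 16953/((-109/(-223))) + ((22*(-12))*(-18))/14864 = 16953/((-109*(-1/223))) - 264*(-18)*(1/14864) = 16953/(109/223) + 4752*(1/14864) = 16953*(223/109) + 297/929 = 3780519/109 + 297/929 = 3512134524/101261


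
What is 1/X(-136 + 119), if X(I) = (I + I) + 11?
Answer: -1/23 ≈ -0.043478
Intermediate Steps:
X(I) = 11 + 2*I (X(I) = 2*I + 11 = 11 + 2*I)
1/X(-136 + 119) = 1/(11 + 2*(-136 + 119)) = 1/(11 + 2*(-17)) = 1/(11 - 34) = 1/(-23) = -1/23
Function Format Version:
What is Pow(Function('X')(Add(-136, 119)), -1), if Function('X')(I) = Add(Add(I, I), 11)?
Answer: Rational(-1, 23) ≈ -0.043478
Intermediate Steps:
Function('X')(I) = Add(11, Mul(2, I)) (Function('X')(I) = Add(Mul(2, I), 11) = Add(11, Mul(2, I)))
Pow(Function('X')(Add(-136, 119)), -1) = Pow(Add(11, Mul(2, Add(-136, 119))), -1) = Pow(Add(11, Mul(2, -17)), -1) = Pow(Add(11, -34), -1) = Pow(-23, -1) = Rational(-1, 23)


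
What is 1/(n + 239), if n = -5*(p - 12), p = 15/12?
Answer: 4/1171 ≈ 0.0034159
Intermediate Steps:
p = 5/4 (p = 15*(1/12) = 5/4 ≈ 1.2500)
n = 215/4 (n = -5*(5/4 - 12) = -5*(-43/4) = 215/4 ≈ 53.750)
1/(n + 239) = 1/(215/4 + 239) = 1/(1171/4) = 4/1171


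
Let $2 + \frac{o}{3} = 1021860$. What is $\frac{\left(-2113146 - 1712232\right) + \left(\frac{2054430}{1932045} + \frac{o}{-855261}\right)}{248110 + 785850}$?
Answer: $- \frac{70234102774310369}{18983537063919780} \approx -3.6997$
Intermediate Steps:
$o = 3065574$ ($o = -6 + 3 \cdot 1021860 = -6 + 3065580 = 3065574$)
$\frac{\left(-2113146 - 1712232\right) + \left(\frac{2054430}{1932045} + \frac{o}{-855261}\right)}{248110 + 785850} = \frac{\left(-2113146 - 1712232\right) + \left(\frac{2054430}{1932045} + \frac{3065574}{-855261}\right)}{248110 + 785850} = \frac{\left(-2113146 - 1712232\right) + \left(2054430 \cdot \frac{1}{1932045} + 3065574 \left(- \frac{1}{855261}\right)\right)}{1033960} = \left(-3825378 + \left(\frac{136962}{128803} - \frac{1021858}{285087}\right)\right) \frac{1}{1033960} = \left(-3825378 - \frac{92572290280}{36720060861}\right) \frac{1}{1033960} = \left(- \frac{140468205548620738}{36720060861}\right) \frac{1}{1033960} = - \frac{70234102774310369}{18983537063919780}$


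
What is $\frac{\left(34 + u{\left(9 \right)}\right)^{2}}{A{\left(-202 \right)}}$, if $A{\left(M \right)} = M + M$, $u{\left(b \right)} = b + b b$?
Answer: $- \frac{3844}{101} \approx -38.059$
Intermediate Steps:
$u{\left(b \right)} = b + b^{2}$
$A{\left(M \right)} = 2 M$
$\frac{\left(34 + u{\left(9 \right)}\right)^{2}}{A{\left(-202 \right)}} = \frac{\left(34 + 9 \left(1 + 9\right)\right)^{2}}{2 \left(-202\right)} = \frac{\left(34 + 9 \cdot 10\right)^{2}}{-404} = \left(34 + 90\right)^{2} \left(- \frac{1}{404}\right) = 124^{2} \left(- \frac{1}{404}\right) = 15376 \left(- \frac{1}{404}\right) = - \frac{3844}{101}$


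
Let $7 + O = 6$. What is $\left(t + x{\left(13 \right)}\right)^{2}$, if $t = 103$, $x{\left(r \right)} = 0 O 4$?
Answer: $10609$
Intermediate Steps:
$O = -1$ ($O = -7 + 6 = -1$)
$x{\left(r \right)} = 0$ ($x{\left(r \right)} = 0 \left(-1\right) 4 = 0 \cdot 4 = 0$)
$\left(t + x{\left(13 \right)}\right)^{2} = \left(103 + 0\right)^{2} = 103^{2} = 10609$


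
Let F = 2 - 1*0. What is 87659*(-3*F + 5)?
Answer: -87659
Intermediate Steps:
F = 2 (F = 2 + 0 = 2)
87659*(-3*F + 5) = 87659*(-3*2 + 5) = 87659*(-6 + 5) = 87659*(-1) = -87659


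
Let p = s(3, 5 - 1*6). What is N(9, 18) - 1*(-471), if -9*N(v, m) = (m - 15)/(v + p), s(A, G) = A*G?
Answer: 8477/18 ≈ 470.94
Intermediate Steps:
p = -3 (p = 3*(5 - 1*6) = 3*(5 - 6) = 3*(-1) = -3)
N(v, m) = -(-15 + m)/(9*(-3 + v)) (N(v, m) = -(m - 15)/(9*(v - 3)) = -(-15 + m)/(9*(-3 + v)))
N(9, 18) - 1*(-471) = (15 - 1*18)/(9*(-3 + 9)) - 1*(-471) = (⅑)*(15 - 18)/6 + 471 = (⅑)*(⅙)*(-3) + 471 = -1/18 + 471 = 8477/18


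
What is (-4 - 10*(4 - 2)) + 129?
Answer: 105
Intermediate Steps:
(-4 - 10*(4 - 2)) + 129 = (-4 - 10*2) + 129 = (-4 - 20) + 129 = -24 + 129 = 105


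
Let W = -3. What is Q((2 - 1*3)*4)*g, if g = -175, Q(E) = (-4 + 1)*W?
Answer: -1575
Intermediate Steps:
Q(E) = 9 (Q(E) = (-4 + 1)*(-3) = -3*(-3) = 9)
Q((2 - 1*3)*4)*g = 9*(-175) = -1575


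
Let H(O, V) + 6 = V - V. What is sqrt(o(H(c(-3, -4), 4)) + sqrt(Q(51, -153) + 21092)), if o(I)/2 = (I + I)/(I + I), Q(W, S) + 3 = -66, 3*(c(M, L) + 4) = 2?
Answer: sqrt(2 + sqrt(21023)) ≈ 12.124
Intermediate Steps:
c(M, L) = -10/3 (c(M, L) = -4 + (1/3)*2 = -4 + 2/3 = -10/3)
H(O, V) = -6 (H(O, V) = -6 + (V - V) = -6 + 0 = -6)
Q(W, S) = -69 (Q(W, S) = -3 - 66 = -69)
o(I) = 2 (o(I) = 2*((I + I)/(I + I)) = 2*((2*I)/((2*I))) = 2*((2*I)*(1/(2*I))) = 2*1 = 2)
sqrt(o(H(c(-3, -4), 4)) + sqrt(Q(51, -153) + 21092)) = sqrt(2 + sqrt(-69 + 21092)) = sqrt(2 + sqrt(21023))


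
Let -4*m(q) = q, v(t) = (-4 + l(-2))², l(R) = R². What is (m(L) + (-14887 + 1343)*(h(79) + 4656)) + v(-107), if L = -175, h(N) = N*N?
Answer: -590355697/4 ≈ -1.4759e+8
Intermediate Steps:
h(N) = N²
v(t) = 0 (v(t) = (-4 + (-2)²)² = (-4 + 4)² = 0² = 0)
m(q) = -q/4
(m(L) + (-14887 + 1343)*(h(79) + 4656)) + v(-107) = (-¼*(-175) + (-14887 + 1343)*(79² + 4656)) + 0 = (175/4 - 13544*(6241 + 4656)) + 0 = (175/4 - 13544*10897) + 0 = (175/4 - 147588968) + 0 = -590355697/4 + 0 = -590355697/4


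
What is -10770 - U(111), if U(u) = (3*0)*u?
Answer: -10770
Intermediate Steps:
U(u) = 0 (U(u) = 0*u = 0)
-10770 - U(111) = -10770 - 1*0 = -10770 + 0 = -10770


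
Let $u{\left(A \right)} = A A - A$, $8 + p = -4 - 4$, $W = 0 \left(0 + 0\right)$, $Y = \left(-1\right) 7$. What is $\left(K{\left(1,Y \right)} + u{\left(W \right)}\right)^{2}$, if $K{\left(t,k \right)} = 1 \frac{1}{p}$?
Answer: $\frac{1}{256} \approx 0.0039063$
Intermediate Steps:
$Y = -7$
$W = 0$ ($W = 0 \cdot 0 = 0$)
$p = -16$ ($p = -8 - 8 = -16$)
$K{\left(t,k \right)} = - \frac{1}{16}$ ($K{\left(t,k \right)} = 1 \frac{1}{-16} = 1 \left(- \frac{1}{16}\right) = - \frac{1}{16}$)
$u{\left(A \right)} = A^{2} - A$
$\left(K{\left(1,Y \right)} + u{\left(W \right)}\right)^{2} = \left(- \frac{1}{16} + 0 \left(-1 + 0\right)\right)^{2} = \left(- \frac{1}{16} + 0 \left(-1\right)\right)^{2} = \left(- \frac{1}{16} + 0\right)^{2} = \left(- \frac{1}{16}\right)^{2} = \frac{1}{256}$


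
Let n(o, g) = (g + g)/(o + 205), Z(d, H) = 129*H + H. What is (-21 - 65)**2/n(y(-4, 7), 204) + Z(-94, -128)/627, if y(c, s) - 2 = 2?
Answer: 80200409/21318 ≈ 3762.1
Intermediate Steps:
y(c, s) = 4 (y(c, s) = 2 + 2 = 4)
Z(d, H) = 130*H
n(o, g) = 2*g/(205 + o) (n(o, g) = (2*g)/(205 + o) = 2*g/(205 + o))
(-21 - 65)**2/n(y(-4, 7), 204) + Z(-94, -128)/627 = (-21 - 65)**2/((2*204/(205 + 4))) + (130*(-128))/627 = (-86)**2/((2*204/209)) - 16640*1/627 = 7396/((2*204*(1/209))) - 16640/627 = 7396/(408/209) - 16640/627 = 7396*(209/408) - 16640/627 = 386441/102 - 16640/627 = 80200409/21318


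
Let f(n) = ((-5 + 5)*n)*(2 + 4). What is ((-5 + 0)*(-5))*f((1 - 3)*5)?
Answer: 0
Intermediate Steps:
f(n) = 0 (f(n) = (0*n)*6 = 0*6 = 0)
((-5 + 0)*(-5))*f((1 - 3)*5) = ((-5 + 0)*(-5))*0 = -5*(-5)*0 = 25*0 = 0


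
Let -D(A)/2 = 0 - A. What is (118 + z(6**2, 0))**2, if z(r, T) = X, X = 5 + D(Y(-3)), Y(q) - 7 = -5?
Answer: 16129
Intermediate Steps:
Y(q) = 2 (Y(q) = 7 - 5 = 2)
D(A) = 2*A (D(A) = -2*(0 - A) = -(-2)*A = 2*A)
X = 9 (X = 5 + 2*2 = 5 + 4 = 9)
z(r, T) = 9
(118 + z(6**2, 0))**2 = (118 + 9)**2 = 127**2 = 16129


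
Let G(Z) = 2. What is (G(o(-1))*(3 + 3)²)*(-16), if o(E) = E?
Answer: -1152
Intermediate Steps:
(G(o(-1))*(3 + 3)²)*(-16) = (2*(3 + 3)²)*(-16) = (2*6²)*(-16) = (2*36)*(-16) = 72*(-16) = -1152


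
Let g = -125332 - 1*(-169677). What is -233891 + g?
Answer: -189546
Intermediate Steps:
g = 44345 (g = -125332 + 169677 = 44345)
-233891 + g = -233891 + 44345 = -189546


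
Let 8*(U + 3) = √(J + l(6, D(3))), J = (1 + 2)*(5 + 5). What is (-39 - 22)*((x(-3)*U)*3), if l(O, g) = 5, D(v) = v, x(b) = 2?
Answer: 1098 - 183*√35/4 ≈ 827.34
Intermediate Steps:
J = 30 (J = 3*10 = 30)
U = -3 + √35/8 (U = -3 + √(30 + 5)/8 = -3 + √35/8 ≈ -2.2605)
(-39 - 22)*((x(-3)*U)*3) = (-39 - 22)*((2*(-3 + √35/8))*3) = -61*(-6 + √35/4)*3 = -61*(-18 + 3*√35/4) = 1098 - 183*√35/4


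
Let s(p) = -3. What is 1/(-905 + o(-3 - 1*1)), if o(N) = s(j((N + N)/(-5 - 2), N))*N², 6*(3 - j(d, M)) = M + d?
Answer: -1/953 ≈ -0.0010493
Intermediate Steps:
j(d, M) = 3 - M/6 - d/6 (j(d, M) = 3 - (M + d)/6 = 3 + (-M/6 - d/6) = 3 - M/6 - d/6)
o(N) = -3*N²
1/(-905 + o(-3 - 1*1)) = 1/(-905 - 3*(-3 - 1*1)²) = 1/(-905 - 3*(-3 - 1)²) = 1/(-905 - 3*(-4)²) = 1/(-905 - 3*16) = 1/(-905 - 48) = 1/(-953) = -1/953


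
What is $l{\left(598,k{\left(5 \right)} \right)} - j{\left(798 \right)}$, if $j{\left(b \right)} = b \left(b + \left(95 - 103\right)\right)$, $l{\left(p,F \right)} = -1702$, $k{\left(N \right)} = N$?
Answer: $-632122$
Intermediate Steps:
$j{\left(b \right)} = b \left(-8 + b\right)$ ($j{\left(b \right)} = b \left(b + \left(95 - 103\right)\right) = b \left(b - 8\right) = b \left(-8 + b\right)$)
$l{\left(598,k{\left(5 \right)} \right)} - j{\left(798 \right)} = -1702 - 798 \left(-8 + 798\right) = -1702 - 798 \cdot 790 = -1702 - 630420 = -632122$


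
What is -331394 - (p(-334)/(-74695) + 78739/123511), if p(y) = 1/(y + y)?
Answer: -2042297983840130491/6162736968860 ≈ -3.3139e+5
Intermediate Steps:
p(y) = 1/(2*y)
-331394 - (p(-334)/(-74695) + 78739/123511) = -331394 - (((½)/(-334))/(-74695) + 78739/123511) = -331394 - (((½)*(-1/334))*(-1/74695) + 78739*(1/123511)) = -331394 - (-1/668*(-1/74695) + 78739/123511) = -331394 - (1/49896260 + 78739/123511) = -331394 - 1*3928781739651/6162736968860 = -331394 - 3928781739651/6162736968860 = -2042297983840130491/6162736968860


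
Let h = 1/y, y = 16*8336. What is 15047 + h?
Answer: 2006908673/133376 ≈ 15047.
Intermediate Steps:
y = 133376
h = 1/133376 ≈ 7.4976e-6
15047 + h = 15047 + 1/133376 = 2006908673/133376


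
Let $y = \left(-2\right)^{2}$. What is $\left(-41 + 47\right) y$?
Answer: $24$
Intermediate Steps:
$y = 4$
$\left(-41 + 47\right) y = \left(-41 + 47\right) 4 = 6 \cdot 4 = 24$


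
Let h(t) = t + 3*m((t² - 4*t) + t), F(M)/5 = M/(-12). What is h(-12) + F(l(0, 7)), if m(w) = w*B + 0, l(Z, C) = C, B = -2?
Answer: -13139/12 ≈ -1094.9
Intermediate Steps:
F(M) = -5*M/12 (F(M) = 5*(M/(-12)) = 5*(M*(-1/12)) = 5*(-M/12) = -5*M/12)
m(w) = -2*w (m(w) = w*(-2) + 0 = -2*w + 0 = -2*w)
h(t) = -6*t² + 19*t (h(t) = t + 3*(-2*((t² - 4*t) + t)) = t + 3*(-2*(t² - 3*t)) = t + 3*(-2*t² + 6*t) = t + (-6*t² + 18*t) = -6*t² + 19*t)
h(-12) + F(l(0, 7)) = -12*(19 - 6*(-12)) - 5/12*7 = -12*(19 + 72) - 35/12 = -12*91 - 35/12 = -1092 - 35/12 = -13139/12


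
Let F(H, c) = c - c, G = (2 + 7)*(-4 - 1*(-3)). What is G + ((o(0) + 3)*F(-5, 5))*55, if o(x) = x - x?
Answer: -9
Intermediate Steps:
G = -9 (G = 9*(-4 + 3) = 9*(-1) = -9)
o(x) = 0
F(H, c) = 0
G + ((o(0) + 3)*F(-5, 5))*55 = -9 + ((0 + 3)*0)*55 = -9 + (3*0)*55 = -9 + 0*55 = -9 + 0 = -9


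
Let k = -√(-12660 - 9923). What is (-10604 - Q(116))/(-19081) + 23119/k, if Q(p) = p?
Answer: 10720/19081 + 23119*I*√22583/22583 ≈ 0.56182 + 153.84*I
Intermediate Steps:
k = -I*√22583 (k = -√(-22583) = -I*√22583 ≈ -150.28*I)
(-10604 - Q(116))/(-19081) + 23119/k = (-10604 - 1*116)/(-19081) + 23119/((-I*√22583)) = (-10604 - 116)*(-1/19081) + 23119*(I*√22583/22583) = -10720*(-1/19081) + 23119*I*√22583/22583 = 10720/19081 + 23119*I*√22583/22583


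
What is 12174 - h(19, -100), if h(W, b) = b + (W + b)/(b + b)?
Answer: 2454719/200 ≈ 12274.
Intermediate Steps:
h(W, b) = b + (W + b)/(2*b) (h(W, b) = b + (W + b)/((2*b)) = b + (W + b)*(1/(2*b)) = b + (W + b)/(2*b))
12174 - h(19, -100) = 12174 - (1/2 - 100 + (1/2)*19/(-100)) = 12174 - (1/2 - 100 + (1/2)*19*(-1/100)) = 12174 - (1/2 - 100 - 19/200) = 12174 - 1*(-19919/200) = 12174 + 19919/200 = 2454719/200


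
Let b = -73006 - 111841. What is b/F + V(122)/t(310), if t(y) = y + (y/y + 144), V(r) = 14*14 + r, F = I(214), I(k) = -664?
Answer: 84316537/302120 ≈ 279.08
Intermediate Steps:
F = -664
V(r) = 196 + r
b = -184847
t(y) = 145 + y (t(y) = y + (1 + 144) = y + 145 = 145 + y)
b/F + V(122)/t(310) = -184847/(-664) + (196 + 122)/(145 + 310) = -184847*(-1/664) + 318/455 = 184847/664 + 318*(1/455) = 184847/664 + 318/455 = 84316537/302120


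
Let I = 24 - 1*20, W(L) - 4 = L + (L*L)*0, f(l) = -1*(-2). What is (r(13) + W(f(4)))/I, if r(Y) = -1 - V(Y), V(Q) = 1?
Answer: 1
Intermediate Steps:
r(Y) = -2 (r(Y) = -1 - 1*1 = -1 - 1 = -2)
f(l) = 2
W(L) = 4 + L (W(L) = 4 + (L + (L*L)*0) = 4 + (L + L²*0) = 4 + (L + 0) = 4 + L)
I = 4 (I = 24 - 20 = 4)
(r(13) + W(f(4)))/I = (-2 + (4 + 2))/4 = (-2 + 6)/4 = (¼)*4 = 1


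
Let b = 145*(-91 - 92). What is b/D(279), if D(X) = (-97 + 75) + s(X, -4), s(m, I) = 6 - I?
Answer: 8845/4 ≈ 2211.3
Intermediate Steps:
D(X) = -12 (D(X) = (-97 + 75) + (6 - 1*(-4)) = -22 + (6 + 4) = -22 + 10 = -12)
b = -26535 (b = 145*(-183) = -26535)
b/D(279) = -26535/(-12) = -26535*(-1/12) = 8845/4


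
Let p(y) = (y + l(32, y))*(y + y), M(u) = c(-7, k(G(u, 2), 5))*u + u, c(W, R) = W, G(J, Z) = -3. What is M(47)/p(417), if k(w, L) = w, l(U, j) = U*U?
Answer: -47/200299 ≈ -0.00023465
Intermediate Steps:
l(U, j) = U**2
M(u) = -6*u (M(u) = -7*u + u = -6*u)
p(y) = 2*y*(1024 + y) (p(y) = (y + 32**2)*(y + y) = (y + 1024)*(2*y) = (1024 + y)*(2*y) = 2*y*(1024 + y))
M(47)/p(417) = (-6*47)/((2*417*(1024 + 417))) = -282/(2*417*1441) = -282/1201794 = -282*1/1201794 = -47/200299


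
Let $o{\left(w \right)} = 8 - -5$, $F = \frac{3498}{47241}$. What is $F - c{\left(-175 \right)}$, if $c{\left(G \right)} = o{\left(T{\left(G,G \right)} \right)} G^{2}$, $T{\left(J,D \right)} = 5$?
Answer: $- \frac{6269273209}{15747} \approx -3.9813 \cdot 10^{5}$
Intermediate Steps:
$F = \frac{1166}{15747}$ ($F = 3498 \cdot \frac{1}{47241} = \frac{1166}{15747} \approx 0.074046$)
$o{\left(w \right)} = 13$ ($o{\left(w \right)} = 8 + 5 = 13$)
$c{\left(G \right)} = 13 G^{2}$
$F - c{\left(-175 \right)} = \frac{1166}{15747} - 13 \left(-175\right)^{2} = \frac{1166}{15747} - 13 \cdot 30625 = \frac{1166}{15747} - 398125 = - \frac{6269273209}{15747}$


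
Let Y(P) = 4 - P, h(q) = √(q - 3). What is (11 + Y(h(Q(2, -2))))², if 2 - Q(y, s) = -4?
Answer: (15 - √3)² ≈ 176.04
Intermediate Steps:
Q(y, s) = 6 (Q(y, s) = 2 - 1*(-4) = 2 + 4 = 6)
h(q) = √(-3 + q)
(11 + Y(h(Q(2, -2))))² = (11 + (4 - √(-3 + 6)))² = (11 + (4 - √3))² = (15 - √3)²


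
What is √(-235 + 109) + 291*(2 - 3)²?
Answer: 291 + 3*I*√14 ≈ 291.0 + 11.225*I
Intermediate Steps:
√(-235 + 109) + 291*(2 - 3)² = √(-126) + 291*(-1)² = 3*I*√14 + 291*1 = 3*I*√14 + 291 = 291 + 3*I*√14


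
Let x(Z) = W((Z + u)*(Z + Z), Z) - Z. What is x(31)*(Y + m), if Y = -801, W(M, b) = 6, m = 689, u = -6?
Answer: 2800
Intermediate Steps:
x(Z) = 6 - Z
x(31)*(Y + m) = (6 - 1*31)*(-801 + 689) = (6 - 31)*(-112) = -25*(-112) = 2800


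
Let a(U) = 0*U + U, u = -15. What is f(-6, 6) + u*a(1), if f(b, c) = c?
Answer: -9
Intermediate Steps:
a(U) = U (a(U) = 0 + U = U)
f(-6, 6) + u*a(1) = 6 - 15*1 = 6 - 15 = -9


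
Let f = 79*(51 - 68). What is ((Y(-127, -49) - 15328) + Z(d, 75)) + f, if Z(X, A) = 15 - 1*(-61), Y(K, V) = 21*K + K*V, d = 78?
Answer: -13039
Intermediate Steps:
Z(X, A) = 76 (Z(X, A) = 15 + 61 = 76)
f = -1343 (f = 79*(-17) = -1343)
((Y(-127, -49) - 15328) + Z(d, 75)) + f = ((-127*(21 - 49) - 15328) + 76) - 1343 = ((-127*(-28) - 15328) + 76) - 1343 = ((3556 - 15328) + 76) - 1343 = (-11772 + 76) - 1343 = -11696 - 1343 = -13039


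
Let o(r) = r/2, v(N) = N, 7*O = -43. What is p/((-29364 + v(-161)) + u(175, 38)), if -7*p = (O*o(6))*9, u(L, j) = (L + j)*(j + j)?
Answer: -1161/653513 ≈ -0.0017766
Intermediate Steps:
O = -43/7 (O = (⅐)*(-43) = -43/7 ≈ -6.1429)
u(L, j) = 2*j*(L + j) (u(L, j) = (L + j)*(2*j) = 2*j*(L + j))
o(r) = r/2 (o(r) = r*(½) = r/2)
p = 1161/49 (p = -(-43*6/14)*9/7 = -(-43/7*3)*9/7 = -(-129)*9/49 = -⅐*(-1161/7) = 1161/49 ≈ 23.694)
p/((-29364 + v(-161)) + u(175, 38)) = 1161/(49*((-29364 - 161) + 2*38*(175 + 38))) = 1161/(49*(-29525 + 2*38*213)) = 1161/(49*(-29525 + 16188)) = (1161/49)/(-13337) = (1161/49)*(-1/13337) = -1161/653513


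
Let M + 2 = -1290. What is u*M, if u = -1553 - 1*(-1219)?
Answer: 431528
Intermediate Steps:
M = -1292 (M = -2 - 1290 = -1292)
u = -334 (u = -1553 + 1219 = -334)
u*M = -334*(-1292) = 431528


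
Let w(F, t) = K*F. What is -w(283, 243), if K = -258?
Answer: 73014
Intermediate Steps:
w(F, t) = -258*F
-w(283, 243) = -(-258)*283 = -1*(-73014) = 73014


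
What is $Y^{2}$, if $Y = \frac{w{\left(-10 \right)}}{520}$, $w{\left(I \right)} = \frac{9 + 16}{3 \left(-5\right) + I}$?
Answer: $\frac{1}{270400} \approx 3.6982 \cdot 10^{-6}$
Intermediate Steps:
$w{\left(I \right)} = \frac{25}{-15 + I}$
$Y = - \frac{1}{520}$ ($Y = \frac{25 \frac{1}{-15 - 10}}{520} = \frac{25}{-25} \cdot \frac{1}{520} = 25 \left(- \frac{1}{25}\right) \frac{1}{520} = \left(-1\right) \frac{1}{520} = - \frac{1}{520} \approx -0.0019231$)
$Y^{2} = \left(- \frac{1}{520}\right)^{2} = \frac{1}{270400}$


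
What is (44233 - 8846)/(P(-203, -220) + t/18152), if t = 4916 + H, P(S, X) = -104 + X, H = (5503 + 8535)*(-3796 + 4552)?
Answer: 160586206/1184099 ≈ 135.62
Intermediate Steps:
H = 10612728 (H = 14038*756 = 10612728)
t = 10617644 (t = 4916 + 10612728 = 10617644)
(44233 - 8846)/(P(-203, -220) + t/18152) = (44233 - 8846)/((-104 - 220) + 10617644/18152) = 35387/(-324 + 10617644*(1/18152)) = 35387/(-324 + 2654411/4538) = 35387/(1184099/4538) = 35387*(4538/1184099) = 160586206/1184099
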